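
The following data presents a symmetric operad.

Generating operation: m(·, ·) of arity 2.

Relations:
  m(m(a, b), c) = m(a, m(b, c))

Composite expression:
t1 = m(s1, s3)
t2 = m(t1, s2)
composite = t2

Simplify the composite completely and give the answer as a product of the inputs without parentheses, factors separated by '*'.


Key point: m is associative — brackets drop, the s-order remains.
m(s1, s3) spells out as s1 * s3
m(m(s1, s3), s2) spells out as s1 * s3 * s2

s1 * s3 * s2


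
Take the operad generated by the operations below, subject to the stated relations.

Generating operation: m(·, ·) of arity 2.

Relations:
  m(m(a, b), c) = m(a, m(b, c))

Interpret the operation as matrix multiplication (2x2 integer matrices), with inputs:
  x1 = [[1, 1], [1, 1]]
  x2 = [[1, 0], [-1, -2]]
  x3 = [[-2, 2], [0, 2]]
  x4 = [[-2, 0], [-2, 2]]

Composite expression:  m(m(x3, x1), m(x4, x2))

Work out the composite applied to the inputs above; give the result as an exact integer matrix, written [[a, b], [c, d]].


[[0, 0], [-12, -8]]


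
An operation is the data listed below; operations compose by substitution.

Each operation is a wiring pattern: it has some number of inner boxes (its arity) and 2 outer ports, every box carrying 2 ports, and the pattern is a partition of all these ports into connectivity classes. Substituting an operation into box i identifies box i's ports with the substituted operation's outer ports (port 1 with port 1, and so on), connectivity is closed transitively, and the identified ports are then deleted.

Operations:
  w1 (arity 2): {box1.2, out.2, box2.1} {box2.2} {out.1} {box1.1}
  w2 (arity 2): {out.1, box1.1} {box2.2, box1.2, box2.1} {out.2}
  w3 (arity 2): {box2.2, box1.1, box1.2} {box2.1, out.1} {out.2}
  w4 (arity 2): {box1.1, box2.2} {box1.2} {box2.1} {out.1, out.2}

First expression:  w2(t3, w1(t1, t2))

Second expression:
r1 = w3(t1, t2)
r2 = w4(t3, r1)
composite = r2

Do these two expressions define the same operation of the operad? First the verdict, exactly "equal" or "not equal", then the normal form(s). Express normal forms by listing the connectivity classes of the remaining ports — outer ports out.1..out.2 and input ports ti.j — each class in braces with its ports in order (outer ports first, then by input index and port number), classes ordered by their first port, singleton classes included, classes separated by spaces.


In normal form, the first expression is {out.1, t3.1} {out.2} {t1.1} {t1.2, t2.1, t3.2} {t2.2}
In normal form, the second expression is {out.1, out.2} {t1.1, t1.2, t2.2} {t2.1} {t3.1} {t3.2}
Different reductions; not equal.

not equal; first: {out.1, t3.1} {out.2} {t1.1} {t1.2, t2.1, t3.2} {t2.2}; second: {out.1, out.2} {t1.1, t1.2, t2.2} {t2.1} {t3.1} {t3.2}


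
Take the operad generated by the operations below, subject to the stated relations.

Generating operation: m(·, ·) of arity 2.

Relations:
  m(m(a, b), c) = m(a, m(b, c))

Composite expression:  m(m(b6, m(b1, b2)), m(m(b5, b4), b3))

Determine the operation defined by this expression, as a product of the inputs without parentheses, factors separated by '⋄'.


b6 ⋄ b1 ⋄ b2 ⋄ b5 ⋄ b4 ⋄ b3

All parenthesizations of m agree; list the b-inputs left to right.
m(b1, b2) reduces to b1 ⋄ b2
m(b6, m(b1, b2)) reduces to b6 ⋄ b1 ⋄ b2
m(b5, b4) reduces to b5 ⋄ b4
m(m(b5, b4), b3) reduces to b5 ⋄ b4 ⋄ b3
m(m(b6, m(b1, b2)), m(m(b5, b4), b3)) reduces to b6 ⋄ b1 ⋄ b2 ⋄ b5 ⋄ b4 ⋄ b3


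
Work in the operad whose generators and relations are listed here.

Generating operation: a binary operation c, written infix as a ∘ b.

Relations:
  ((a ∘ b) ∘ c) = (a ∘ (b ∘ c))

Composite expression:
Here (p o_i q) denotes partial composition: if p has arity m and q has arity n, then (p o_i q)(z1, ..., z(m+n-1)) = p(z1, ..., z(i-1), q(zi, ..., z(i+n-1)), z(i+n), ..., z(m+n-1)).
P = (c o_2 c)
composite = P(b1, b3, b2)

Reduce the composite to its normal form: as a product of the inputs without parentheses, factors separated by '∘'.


The c-tree's shape is irrelevant; the b-reading-order decides.
(b3 ∘ b2) reduces to b3 ∘ b2
(b1 ∘ (b3 ∘ b2)) reduces to b1 ∘ b3 ∘ b2

b1 ∘ b3 ∘ b2


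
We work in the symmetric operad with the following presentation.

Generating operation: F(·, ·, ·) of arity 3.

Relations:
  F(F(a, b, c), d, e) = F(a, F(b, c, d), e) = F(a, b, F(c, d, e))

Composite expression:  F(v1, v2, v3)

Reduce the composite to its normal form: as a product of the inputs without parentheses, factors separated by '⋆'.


Every regrouping of F is equal, so read the v-inputs in written order.
F(v1, v2, v3) flattens to v1 ⋆ v2 ⋆ v3

v1 ⋆ v2 ⋆ v3


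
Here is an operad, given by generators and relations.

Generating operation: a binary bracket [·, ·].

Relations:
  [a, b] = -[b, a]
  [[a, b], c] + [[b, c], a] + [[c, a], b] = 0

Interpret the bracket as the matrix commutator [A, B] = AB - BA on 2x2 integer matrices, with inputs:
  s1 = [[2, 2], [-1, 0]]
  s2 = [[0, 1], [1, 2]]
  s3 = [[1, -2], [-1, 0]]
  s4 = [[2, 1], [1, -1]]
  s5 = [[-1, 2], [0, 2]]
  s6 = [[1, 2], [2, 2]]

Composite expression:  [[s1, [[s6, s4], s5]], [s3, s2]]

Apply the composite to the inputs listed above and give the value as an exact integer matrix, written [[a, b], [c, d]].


[[224, 406], [-14, -224]]

[s6, s4] = [[0, -7], [7, 0]]
[[s6, s4], s5] = [[-14, -21], [-21, 14]]
[s1, [[s6, s4], s5]] = [[-63, 14], [70, 63]]
[s3, s2] = [[-1, -3], [1, 1]]
[[s1, [[s6, s4], s5]], [s3, s2]] = [[224, 406], [-14, -224]]


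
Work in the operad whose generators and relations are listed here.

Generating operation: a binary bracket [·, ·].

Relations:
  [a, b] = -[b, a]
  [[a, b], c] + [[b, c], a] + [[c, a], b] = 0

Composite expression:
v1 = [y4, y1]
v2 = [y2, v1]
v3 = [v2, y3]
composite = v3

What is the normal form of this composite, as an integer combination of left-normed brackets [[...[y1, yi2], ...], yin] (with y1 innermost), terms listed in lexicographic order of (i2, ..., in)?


A multilinear Lie element is pinned by y1-initial words (y1 innermost).
Composite bracket: [[y2, [y4, y1]], y3]
Applying ab - ba throughout gives 8 signed words (2^3 = 8).
Keep just the words that open with y1:
  word y1y4y2y3 has sign +1, contributing +[[[y1, y4], y2], y3]

[[[y1, y4], y2], y3]


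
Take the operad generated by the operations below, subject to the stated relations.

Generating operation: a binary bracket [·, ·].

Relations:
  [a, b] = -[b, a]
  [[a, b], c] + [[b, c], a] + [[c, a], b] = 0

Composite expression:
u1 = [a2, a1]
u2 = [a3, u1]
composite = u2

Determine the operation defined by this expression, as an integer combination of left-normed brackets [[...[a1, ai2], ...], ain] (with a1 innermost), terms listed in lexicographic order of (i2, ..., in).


Antisymmetry and Jacobi reduce to a1-anchored left-normed brackets.
Composite bracket: [a3, [a2, a1]]
Applying ab - ba throughout gives 4 signed words (2^2 = 4).
Collect the words opening with a1:
  word a1a2a3 has sign +1, contributing +[[a1, a2], a3]

[[a1, a2], a3]


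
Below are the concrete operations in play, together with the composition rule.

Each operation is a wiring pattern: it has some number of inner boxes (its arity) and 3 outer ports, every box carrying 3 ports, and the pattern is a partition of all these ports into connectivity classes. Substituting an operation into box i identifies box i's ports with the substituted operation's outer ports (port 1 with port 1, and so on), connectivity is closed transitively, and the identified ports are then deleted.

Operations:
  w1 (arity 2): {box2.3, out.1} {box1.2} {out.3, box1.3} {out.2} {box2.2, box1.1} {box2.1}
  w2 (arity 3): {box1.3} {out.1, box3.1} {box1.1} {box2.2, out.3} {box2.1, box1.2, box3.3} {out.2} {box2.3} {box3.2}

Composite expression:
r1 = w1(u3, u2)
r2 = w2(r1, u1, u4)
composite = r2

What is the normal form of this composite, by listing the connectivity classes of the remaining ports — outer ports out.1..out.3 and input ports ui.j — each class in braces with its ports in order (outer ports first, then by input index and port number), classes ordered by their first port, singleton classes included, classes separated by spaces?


{out.1, u4.1} {out.2} {out.3, u1.2} {u1.1, u4.3} {u1.3} {u2.1} {u2.2, u3.1} {u2.3} {u3.2} {u3.3} {u4.2}

Reachability decides: close wires over w2-identified ports.
the subtree at w1 composes to {out.1, u2.3} {out.2} {out.3, u3.3} {u2.1} {u2.2, u3.1} {u3.2} on (u3, u2); out.j = own outer ports
the subtree at w2 composes to {out.1, u4.1} {out.2} {out.3, u1.2} {u1.1, u4.3} {u1.3} {u2.1} {u2.2, u3.1} {u2.3} {u3.2} {u3.3} {u4.2} on (u3, u2, u1, u4); out.j = own outer ports


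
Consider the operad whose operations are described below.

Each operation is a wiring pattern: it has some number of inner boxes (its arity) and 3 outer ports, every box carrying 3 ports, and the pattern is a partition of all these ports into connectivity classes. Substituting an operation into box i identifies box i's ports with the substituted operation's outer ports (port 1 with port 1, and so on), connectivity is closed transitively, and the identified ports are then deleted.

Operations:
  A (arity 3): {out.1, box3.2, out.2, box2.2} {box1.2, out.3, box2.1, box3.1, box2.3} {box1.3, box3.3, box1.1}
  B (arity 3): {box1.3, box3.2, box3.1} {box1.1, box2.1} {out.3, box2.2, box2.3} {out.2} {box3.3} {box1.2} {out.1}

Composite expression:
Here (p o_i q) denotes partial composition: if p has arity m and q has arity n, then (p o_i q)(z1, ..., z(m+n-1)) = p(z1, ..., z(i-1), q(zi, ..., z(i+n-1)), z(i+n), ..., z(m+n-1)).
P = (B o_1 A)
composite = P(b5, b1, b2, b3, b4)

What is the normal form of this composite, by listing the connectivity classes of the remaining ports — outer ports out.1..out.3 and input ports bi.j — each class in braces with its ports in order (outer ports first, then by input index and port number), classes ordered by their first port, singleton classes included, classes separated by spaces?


Connectivity passes through glued B-boundaries; trace each wire chain.
after A, the pattern on (b5, b1, b2) reads {out.1, out.2, b1.2, b2.2} {out.3, b1.1, b1.3, b2.1, b5.2} {b2.3, b5.1, b5.3} (out.j = its outer ports)
after B, the pattern on (b5, b1, b2, b3, b4) reads {out.1} {out.2} {out.3, b3.2, b3.3} {b1.1, b1.3, b2.1, b4.1, b4.2, b5.2} {b1.2, b2.2, b3.1} {b2.3, b5.1, b5.3} {b4.3} (out.j = its outer ports)

{out.1} {out.2} {out.3, b3.2, b3.3} {b1.1, b1.3, b2.1, b4.1, b4.2, b5.2} {b1.2, b2.2, b3.1} {b2.3, b5.1, b5.3} {b4.3}


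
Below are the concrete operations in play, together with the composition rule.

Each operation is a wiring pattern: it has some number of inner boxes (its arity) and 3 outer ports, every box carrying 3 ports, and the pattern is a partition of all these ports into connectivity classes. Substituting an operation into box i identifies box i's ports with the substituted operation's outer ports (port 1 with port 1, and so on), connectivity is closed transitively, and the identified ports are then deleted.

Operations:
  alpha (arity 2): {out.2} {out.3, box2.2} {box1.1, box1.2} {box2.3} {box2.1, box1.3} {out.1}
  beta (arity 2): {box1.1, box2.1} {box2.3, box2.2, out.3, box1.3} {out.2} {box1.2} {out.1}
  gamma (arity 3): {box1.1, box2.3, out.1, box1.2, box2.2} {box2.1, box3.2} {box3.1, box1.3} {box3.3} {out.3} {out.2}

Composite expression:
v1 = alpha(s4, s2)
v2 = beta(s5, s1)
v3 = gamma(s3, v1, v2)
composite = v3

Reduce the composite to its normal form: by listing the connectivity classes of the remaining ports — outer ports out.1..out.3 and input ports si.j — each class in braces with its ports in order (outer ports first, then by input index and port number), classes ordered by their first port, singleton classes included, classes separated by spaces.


{out.1, s2.2, s3.1, s3.2} {out.2} {out.3} {s1.1, s5.1} {s1.2, s1.3, s5.3} {s2.1, s4.3} {s2.3} {s3.3} {s4.1, s4.2} {s5.2}


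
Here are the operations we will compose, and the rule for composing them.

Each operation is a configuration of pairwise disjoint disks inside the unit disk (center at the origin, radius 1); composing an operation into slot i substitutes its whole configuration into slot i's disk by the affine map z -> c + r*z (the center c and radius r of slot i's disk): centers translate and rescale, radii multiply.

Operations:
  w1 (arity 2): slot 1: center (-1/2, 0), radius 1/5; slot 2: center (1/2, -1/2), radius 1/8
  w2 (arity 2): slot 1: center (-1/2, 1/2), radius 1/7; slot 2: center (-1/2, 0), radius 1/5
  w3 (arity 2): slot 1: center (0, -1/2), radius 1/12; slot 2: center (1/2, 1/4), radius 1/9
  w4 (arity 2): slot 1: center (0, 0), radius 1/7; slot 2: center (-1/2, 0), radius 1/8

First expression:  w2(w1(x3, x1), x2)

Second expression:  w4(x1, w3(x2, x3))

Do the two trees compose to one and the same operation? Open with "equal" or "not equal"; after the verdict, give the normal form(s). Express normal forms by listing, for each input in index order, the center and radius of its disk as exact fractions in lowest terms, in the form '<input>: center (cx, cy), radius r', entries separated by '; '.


Normal form of the first expression: x1: center (-3/7, 3/7), radius 1/56; x2: center (-1/2, 0), radius 1/5; x3: center (-4/7, 1/2), radius 1/35
Normal form of the second expression: x1: center (0, 0), radius 1/7; x2: center (-1/2, -1/16), radius 1/96; x3: center (-7/16, 1/32), radius 1/72
They disagree, so not equal.

not equal — first x1: center (-3/7, 3/7), radius 1/56; x2: center (-1/2, 0), radius 1/5; x3: center (-4/7, 1/2), radius 1/35, second x1: center (0, 0), radius 1/7; x2: center (-1/2, -1/16), radius 1/96; x3: center (-7/16, 1/32), radius 1/72


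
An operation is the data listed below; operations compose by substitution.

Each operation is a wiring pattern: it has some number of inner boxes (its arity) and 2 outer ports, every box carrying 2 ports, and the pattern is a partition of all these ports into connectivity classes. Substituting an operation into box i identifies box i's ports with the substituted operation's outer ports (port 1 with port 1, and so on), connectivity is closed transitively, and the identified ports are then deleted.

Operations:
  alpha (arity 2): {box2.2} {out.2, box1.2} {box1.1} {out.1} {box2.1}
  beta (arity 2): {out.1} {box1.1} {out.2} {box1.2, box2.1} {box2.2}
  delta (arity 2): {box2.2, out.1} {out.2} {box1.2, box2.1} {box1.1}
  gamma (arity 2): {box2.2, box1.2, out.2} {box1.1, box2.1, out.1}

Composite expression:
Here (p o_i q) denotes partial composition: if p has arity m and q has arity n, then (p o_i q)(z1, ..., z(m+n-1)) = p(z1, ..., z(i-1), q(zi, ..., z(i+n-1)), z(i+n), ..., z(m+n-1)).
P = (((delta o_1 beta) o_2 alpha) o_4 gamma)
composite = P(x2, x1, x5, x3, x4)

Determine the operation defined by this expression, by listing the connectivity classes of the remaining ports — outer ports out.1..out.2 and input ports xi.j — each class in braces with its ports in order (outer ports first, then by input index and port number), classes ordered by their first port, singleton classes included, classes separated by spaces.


{out.1, x3.2, x4.2} {out.2} {x1.1} {x1.2} {x2.1} {x2.2} {x3.1, x4.1} {x5.1} {x5.2}

Reachability decides: close wires over delta-identified ports.
after alpha, the pattern on (x1, x5) reads {out.1} {out.2, x1.2} {x1.1} {x5.1} {x5.2} (out.j = its outer ports)
after beta, the pattern on (x2, x1, x5) reads {out.1} {out.2} {x1.1} {x1.2} {x2.1} {x2.2} {x5.1} {x5.2} (out.j = its outer ports)
after gamma, the pattern on (x3, x4) reads {out.1, x3.1, x4.1} {out.2, x3.2, x4.2} (out.j = its outer ports)
after delta, the pattern on (x2, x1, x5, x3, x4) reads {out.1, x3.2, x4.2} {out.2} {x1.1} {x1.2} {x2.1} {x2.2} {x3.1, x4.1} {x5.1} {x5.2} (out.j = its outer ports)


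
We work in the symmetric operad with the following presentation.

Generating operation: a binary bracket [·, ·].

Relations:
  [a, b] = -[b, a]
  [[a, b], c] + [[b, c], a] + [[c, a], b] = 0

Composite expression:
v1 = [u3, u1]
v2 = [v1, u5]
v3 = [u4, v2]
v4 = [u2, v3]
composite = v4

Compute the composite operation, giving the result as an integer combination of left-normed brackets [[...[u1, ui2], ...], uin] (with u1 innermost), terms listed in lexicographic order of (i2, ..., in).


-[[[[u1, u3], u5], u4], u2]

Skip Jacobi rewriting: expand, keep u1-initial words, read off terms.
Composite bracket: [u2, [u4, [[u3, u1], u5]]]
Under [a, b] = ab - ba we get 16 signed associative words (2^4 = 16).
Words beginning with u1 determine it all:
  u1u3u5u4u2 appears with sign -1, giving the term -[[[[u1, u3], u5], u4], u2]


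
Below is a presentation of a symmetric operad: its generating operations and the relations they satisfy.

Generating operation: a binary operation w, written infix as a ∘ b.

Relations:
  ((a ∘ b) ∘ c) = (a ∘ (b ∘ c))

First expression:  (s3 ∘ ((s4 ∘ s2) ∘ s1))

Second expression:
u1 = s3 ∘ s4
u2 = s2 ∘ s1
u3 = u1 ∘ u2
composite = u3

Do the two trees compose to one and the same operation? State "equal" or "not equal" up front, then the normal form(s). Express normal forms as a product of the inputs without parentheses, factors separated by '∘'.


The first composite normalizes to s3 ∘ s4 ∘ s2 ∘ s1
The second composite normalizes to s3 ∘ s4 ∘ s2 ∘ s1
One common form — equal.

equal; the common form is s3 ∘ s4 ∘ s2 ∘ s1


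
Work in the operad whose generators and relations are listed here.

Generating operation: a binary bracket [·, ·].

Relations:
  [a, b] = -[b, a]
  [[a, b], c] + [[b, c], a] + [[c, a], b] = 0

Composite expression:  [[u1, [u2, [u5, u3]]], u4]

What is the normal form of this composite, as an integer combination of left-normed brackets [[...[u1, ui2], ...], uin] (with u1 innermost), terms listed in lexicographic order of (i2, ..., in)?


-[[[[u1, u2], u3], u5], u4] + [[[[u1, u2], u5], u3], u4] + [[[[u1, u3], u5], u2], u4] - [[[[u1, u5], u3], u2], u4]


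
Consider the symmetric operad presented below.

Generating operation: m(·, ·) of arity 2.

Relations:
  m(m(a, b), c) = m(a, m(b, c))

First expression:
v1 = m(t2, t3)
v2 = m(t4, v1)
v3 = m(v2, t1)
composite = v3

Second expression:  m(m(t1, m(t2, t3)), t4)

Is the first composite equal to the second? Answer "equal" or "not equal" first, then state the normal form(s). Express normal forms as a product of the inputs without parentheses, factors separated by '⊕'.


not equal: they reduce to t4 ⊕ t2 ⊕ t3 ⊕ t1 and t1 ⊕ t2 ⊕ t3 ⊕ t4

The first expression, normalized: t4 ⊕ t2 ⊕ t3 ⊕ t1
The second expression, normalized: t1 ⊕ t2 ⊕ t3 ⊕ t4
No match — not equal.


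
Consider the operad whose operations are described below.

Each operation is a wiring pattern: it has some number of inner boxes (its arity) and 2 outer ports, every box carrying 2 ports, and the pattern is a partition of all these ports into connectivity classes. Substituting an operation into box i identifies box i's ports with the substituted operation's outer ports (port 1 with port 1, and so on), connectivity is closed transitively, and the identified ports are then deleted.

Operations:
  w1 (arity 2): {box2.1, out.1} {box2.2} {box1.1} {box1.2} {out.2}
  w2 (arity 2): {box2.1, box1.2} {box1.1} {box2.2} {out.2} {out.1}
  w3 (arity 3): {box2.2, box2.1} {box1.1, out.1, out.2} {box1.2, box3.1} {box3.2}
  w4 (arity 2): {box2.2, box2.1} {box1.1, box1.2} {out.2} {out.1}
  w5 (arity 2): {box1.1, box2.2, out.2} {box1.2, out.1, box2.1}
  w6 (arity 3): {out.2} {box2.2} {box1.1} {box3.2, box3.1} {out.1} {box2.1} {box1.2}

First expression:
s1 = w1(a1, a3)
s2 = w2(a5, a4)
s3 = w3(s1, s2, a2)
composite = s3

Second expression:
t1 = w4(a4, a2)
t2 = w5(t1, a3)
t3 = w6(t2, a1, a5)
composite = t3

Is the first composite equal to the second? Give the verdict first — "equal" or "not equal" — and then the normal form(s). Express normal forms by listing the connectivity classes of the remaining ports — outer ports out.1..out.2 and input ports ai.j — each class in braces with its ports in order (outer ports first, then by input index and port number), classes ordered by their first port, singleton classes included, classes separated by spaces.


not equal; first: {out.1, out.2, a3.1} {a1.1} {a1.2} {a2.1} {a2.2} {a3.2} {a4.1, a5.2} {a4.2} {a5.1}; second: {out.1} {out.2} {a1.1} {a1.2} {a2.1, a2.2} {a3.1} {a3.2} {a4.1, a4.2} {a5.1, a5.2}

The first expression reduces to {out.1, out.2, a3.1} {a1.1} {a1.2} {a2.1} {a2.2} {a3.2} {a4.1, a5.2} {a4.2} {a5.1}
The second expression reduces to {out.1} {out.2} {a1.1} {a1.2} {a2.1, a2.2} {a3.1} {a3.2} {a4.1, a4.2} {a5.1, a5.2}
The forms do not match — not equal.


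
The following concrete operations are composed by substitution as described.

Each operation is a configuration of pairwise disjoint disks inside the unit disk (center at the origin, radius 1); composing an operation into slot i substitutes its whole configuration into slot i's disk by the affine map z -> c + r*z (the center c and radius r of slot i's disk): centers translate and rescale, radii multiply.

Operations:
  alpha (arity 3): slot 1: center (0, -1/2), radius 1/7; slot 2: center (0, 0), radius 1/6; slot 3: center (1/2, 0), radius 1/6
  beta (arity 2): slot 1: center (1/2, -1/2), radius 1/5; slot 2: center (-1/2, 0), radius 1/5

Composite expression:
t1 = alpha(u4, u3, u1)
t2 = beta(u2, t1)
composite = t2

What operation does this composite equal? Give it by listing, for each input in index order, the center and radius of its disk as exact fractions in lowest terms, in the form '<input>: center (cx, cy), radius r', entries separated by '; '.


u1: center (-2/5, 0), radius 1/30; u2: center (1/2, -1/2), radius 1/5; u3: center (-1/2, 0), radius 1/30; u4: center (-1/2, -1/10), radius 1/35


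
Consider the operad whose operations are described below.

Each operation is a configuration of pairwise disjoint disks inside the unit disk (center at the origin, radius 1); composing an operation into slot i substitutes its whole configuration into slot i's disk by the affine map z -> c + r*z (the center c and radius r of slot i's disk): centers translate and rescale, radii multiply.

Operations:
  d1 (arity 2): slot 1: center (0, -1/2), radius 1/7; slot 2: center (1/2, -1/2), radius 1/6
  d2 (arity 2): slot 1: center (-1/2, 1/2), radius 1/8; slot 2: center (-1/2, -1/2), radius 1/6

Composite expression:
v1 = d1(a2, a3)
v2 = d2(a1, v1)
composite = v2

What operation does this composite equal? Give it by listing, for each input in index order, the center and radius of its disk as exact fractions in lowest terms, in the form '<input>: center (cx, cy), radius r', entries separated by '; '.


a1: center (-1/2, 1/2), radius 1/8; a2: center (-1/2, -7/12), radius 1/42; a3: center (-5/12, -7/12), radius 1/36

Nesting under d2 composes maps z -> c + r*z down each a-path.
input a1: composing its 1 substitution step yields center (-1/2, 1/2), radius 1/8
input a2: composing its 2 substitution steps yields center (-1/2, -7/12), radius 1/42
input a3: composing its 2 substitution steps yields center (-5/12, -7/12), radius 1/36


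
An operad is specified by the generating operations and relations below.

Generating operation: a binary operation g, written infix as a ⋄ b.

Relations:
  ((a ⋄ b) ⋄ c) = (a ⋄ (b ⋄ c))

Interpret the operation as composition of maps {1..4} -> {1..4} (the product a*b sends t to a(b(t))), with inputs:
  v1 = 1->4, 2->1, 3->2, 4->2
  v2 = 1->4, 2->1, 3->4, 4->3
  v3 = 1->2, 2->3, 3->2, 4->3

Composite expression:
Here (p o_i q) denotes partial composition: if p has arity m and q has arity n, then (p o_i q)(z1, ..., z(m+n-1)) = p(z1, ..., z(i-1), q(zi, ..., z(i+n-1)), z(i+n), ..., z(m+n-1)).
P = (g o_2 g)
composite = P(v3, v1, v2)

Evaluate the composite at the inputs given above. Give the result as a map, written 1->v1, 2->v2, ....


(v1 ⋄ v2) = 1->2, 2->4, 3->2, 4->2
(v3 ⋄ (v1 ⋄ v2)) = 1->3, 2->3, 3->3, 4->3

1->3, 2->3, 3->3, 4->3


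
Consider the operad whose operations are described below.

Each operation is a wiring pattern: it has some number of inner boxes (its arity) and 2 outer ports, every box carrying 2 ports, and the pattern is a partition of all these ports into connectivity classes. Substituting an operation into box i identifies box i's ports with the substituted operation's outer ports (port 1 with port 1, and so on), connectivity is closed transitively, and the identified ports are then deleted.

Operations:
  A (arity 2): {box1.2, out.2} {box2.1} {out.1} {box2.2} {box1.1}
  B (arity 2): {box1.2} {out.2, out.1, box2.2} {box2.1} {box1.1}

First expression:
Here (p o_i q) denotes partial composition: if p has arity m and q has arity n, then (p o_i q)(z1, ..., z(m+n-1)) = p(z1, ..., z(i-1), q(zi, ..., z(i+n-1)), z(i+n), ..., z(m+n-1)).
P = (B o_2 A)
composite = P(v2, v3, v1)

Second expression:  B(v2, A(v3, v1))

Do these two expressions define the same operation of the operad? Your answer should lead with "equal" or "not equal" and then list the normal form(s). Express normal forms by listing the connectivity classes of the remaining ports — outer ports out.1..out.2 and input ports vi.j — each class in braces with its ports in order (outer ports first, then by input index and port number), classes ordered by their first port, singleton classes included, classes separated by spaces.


equal; the common form is {out.1, out.2, v3.2} {v1.1} {v1.2} {v2.1} {v2.2} {v3.1}

The first composite normalizes to {out.1, out.2, v3.2} {v1.1} {v1.2} {v2.1} {v2.2} {v3.1}
The second composite normalizes to {out.1, out.2, v3.2} {v1.1} {v1.2} {v2.1} {v2.2} {v3.1}
One common form — equal.


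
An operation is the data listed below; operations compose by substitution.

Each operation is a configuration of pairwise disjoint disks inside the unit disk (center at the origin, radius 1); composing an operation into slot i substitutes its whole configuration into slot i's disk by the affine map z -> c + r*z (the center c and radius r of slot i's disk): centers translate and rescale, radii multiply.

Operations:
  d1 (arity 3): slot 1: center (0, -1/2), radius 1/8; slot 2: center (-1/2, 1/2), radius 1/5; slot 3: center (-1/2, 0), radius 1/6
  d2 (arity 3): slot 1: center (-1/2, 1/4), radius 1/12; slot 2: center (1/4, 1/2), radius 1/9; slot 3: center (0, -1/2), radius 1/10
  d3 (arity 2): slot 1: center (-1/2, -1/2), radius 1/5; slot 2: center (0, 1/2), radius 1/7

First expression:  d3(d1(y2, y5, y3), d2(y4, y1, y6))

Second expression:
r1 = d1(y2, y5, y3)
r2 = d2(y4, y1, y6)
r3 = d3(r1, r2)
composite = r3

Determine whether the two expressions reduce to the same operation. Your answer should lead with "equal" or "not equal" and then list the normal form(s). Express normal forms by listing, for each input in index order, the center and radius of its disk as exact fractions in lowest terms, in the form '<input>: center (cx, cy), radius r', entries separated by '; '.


equal; the common form is y1: center (1/28, 4/7), radius 1/63; y2: center (-1/2, -3/5), radius 1/40; y3: center (-3/5, -1/2), radius 1/30; y4: center (-1/14, 15/28), radius 1/84; y5: center (-3/5, -2/5), radius 1/25; y6: center (0, 3/7), radius 1/70

In normal form, the first expression is y1: center (1/28, 4/7), radius 1/63; y2: center (-1/2, -3/5), radius 1/40; y3: center (-3/5, -1/2), radius 1/30; y4: center (-1/14, 15/28), radius 1/84; y5: center (-3/5, -2/5), radius 1/25; y6: center (0, 3/7), radius 1/70
In normal form, the second expression is y1: center (1/28, 4/7), radius 1/63; y2: center (-1/2, -3/5), radius 1/40; y3: center (-3/5, -1/2), radius 1/30; y4: center (-1/14, 15/28), radius 1/84; y5: center (-3/5, -2/5), radius 1/25; y6: center (0, 3/7), radius 1/70
The forms coincide; equal.


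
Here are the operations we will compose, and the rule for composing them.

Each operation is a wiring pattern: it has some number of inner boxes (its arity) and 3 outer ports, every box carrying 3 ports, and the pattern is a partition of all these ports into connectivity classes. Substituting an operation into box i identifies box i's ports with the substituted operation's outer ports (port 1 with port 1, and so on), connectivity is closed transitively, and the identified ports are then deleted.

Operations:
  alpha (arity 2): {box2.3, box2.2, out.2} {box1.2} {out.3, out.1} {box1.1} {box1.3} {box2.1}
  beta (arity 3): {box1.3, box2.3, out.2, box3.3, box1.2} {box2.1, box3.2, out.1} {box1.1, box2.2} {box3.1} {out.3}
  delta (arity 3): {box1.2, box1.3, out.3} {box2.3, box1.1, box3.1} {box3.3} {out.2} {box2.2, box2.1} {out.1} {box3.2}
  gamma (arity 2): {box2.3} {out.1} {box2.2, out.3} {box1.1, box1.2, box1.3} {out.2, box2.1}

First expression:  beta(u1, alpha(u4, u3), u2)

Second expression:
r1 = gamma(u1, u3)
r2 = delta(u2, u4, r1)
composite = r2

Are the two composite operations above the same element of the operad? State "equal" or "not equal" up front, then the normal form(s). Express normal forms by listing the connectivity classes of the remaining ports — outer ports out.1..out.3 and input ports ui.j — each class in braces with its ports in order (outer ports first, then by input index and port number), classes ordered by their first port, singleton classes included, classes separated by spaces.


not equal — first {out.1, out.2, u1.2, u1.3, u2.2, u2.3} {out.3} {u1.1, u3.2, u3.3} {u2.1} {u3.1} {u4.1} {u4.2} {u4.3}, second {out.1} {out.2} {out.3, u2.2, u2.3} {u1.1, u1.2, u1.3} {u2.1, u4.3} {u3.1} {u3.2} {u3.3} {u4.1, u4.2}

In normal form, the first expression is {out.1, out.2, u1.2, u1.3, u2.2, u2.3} {out.3} {u1.1, u3.2, u3.3} {u2.1} {u3.1} {u4.1} {u4.2} {u4.3}
In normal form, the second expression is {out.1} {out.2} {out.3, u2.2, u2.3} {u1.1, u1.2, u1.3} {u2.1, u4.3} {u3.1} {u3.2} {u3.3} {u4.1, u4.2}
The normal forms differ: not equal.


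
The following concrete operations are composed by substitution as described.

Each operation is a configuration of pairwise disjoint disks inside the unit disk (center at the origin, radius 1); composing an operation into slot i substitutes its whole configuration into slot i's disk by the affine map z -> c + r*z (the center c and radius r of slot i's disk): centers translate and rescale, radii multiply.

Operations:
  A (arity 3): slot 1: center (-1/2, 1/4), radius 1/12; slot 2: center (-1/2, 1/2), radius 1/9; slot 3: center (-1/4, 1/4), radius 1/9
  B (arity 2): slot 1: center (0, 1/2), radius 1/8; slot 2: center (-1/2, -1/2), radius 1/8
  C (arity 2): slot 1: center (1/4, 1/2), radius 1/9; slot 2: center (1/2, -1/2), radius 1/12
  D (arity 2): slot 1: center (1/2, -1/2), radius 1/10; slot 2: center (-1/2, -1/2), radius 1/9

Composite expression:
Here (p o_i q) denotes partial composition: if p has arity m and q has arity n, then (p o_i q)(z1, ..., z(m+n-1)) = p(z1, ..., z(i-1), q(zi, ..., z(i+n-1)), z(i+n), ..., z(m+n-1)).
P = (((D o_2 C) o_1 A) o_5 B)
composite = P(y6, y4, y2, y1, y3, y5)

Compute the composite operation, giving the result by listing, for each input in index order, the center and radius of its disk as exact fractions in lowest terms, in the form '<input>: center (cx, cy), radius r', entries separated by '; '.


Affine substitution under D: radii multiply and y-centers shift.
y6 passes through 2 substitutions, ending at center (9/20, -19/40), radius 1/120
y4 passes through 2 substitutions, ending at center (9/20, -9/20), radius 1/90
y2 passes through 2 substitutions, ending at center (19/40, -19/40), radius 1/90
y1 passes through 2 substitutions, ending at center (-17/36, -4/9), radius 1/81
y3 passes through 3 substitutions, ending at center (-4/9, -119/216), radius 1/864
y5 passes through 3 substitutions, ending at center (-97/216, -121/216), radius 1/864

y1: center (-17/36, -4/9), radius 1/81; y2: center (19/40, -19/40), radius 1/90; y3: center (-4/9, -119/216), radius 1/864; y4: center (9/20, -9/20), radius 1/90; y5: center (-97/216, -121/216), radius 1/864; y6: center (9/20, -19/40), radius 1/120


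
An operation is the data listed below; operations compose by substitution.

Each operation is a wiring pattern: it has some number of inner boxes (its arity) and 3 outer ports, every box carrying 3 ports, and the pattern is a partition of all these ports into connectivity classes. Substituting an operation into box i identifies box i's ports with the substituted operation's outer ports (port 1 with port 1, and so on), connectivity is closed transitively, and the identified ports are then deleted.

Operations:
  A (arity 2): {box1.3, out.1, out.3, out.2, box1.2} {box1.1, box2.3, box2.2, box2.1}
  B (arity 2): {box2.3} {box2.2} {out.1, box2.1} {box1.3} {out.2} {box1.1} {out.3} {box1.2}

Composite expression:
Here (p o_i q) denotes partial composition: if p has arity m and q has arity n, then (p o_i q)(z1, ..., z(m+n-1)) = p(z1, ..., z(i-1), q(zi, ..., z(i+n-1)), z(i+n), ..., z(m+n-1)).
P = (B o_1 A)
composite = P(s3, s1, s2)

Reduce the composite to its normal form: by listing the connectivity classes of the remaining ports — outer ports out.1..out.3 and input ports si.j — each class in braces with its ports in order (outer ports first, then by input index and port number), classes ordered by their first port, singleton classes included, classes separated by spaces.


{out.1, s2.1} {out.2} {out.3} {s1.1, s1.2, s1.3, s3.1} {s2.2} {s2.3} {s3.2, s3.3}

Substituting into B glues patterns; closure does the rest.
through A, on inputs (s3, s1): {out.1, out.2, out.3, s3.2, s3.3} {s1.1, s1.2, s1.3, s3.1} (out.j = stage outer ports)
through B, on inputs (s3, s1, s2): {out.1, s2.1} {out.2} {out.3} {s1.1, s1.2, s1.3, s3.1} {s2.2} {s2.3} {s3.2, s3.3} (out.j = stage outer ports)


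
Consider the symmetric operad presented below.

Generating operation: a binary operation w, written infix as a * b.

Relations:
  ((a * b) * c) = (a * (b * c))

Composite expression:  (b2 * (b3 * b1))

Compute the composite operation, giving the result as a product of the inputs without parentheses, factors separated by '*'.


b2 * b3 * b1

All parenthesizations of w agree; list the b-inputs left to right.
(b3 * b1) spells out as b3 * b1
(b2 * (b3 * b1)) spells out as b2 * b3 * b1


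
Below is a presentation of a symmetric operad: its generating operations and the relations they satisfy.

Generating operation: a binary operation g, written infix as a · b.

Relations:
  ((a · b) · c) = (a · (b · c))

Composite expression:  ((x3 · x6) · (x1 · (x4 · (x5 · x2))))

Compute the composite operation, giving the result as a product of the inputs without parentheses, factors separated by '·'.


x3 · x6 · x1 · x4 · x5 · x2

Under associativity of g, the answer is the x's in reading order.
(x3 · x6) unparenthesizes to x3 · x6
(x5 · x2) unparenthesizes to x5 · x2
(x4 · (x5 · x2)) unparenthesizes to x4 · x5 · x2
(x1 · (x4 · (x5 · x2))) unparenthesizes to x1 · x4 · x5 · x2
((x3 · x6) · (x1 · (x4 · (x5 · x2)))) unparenthesizes to x3 · x6 · x1 · x4 · x5 · x2


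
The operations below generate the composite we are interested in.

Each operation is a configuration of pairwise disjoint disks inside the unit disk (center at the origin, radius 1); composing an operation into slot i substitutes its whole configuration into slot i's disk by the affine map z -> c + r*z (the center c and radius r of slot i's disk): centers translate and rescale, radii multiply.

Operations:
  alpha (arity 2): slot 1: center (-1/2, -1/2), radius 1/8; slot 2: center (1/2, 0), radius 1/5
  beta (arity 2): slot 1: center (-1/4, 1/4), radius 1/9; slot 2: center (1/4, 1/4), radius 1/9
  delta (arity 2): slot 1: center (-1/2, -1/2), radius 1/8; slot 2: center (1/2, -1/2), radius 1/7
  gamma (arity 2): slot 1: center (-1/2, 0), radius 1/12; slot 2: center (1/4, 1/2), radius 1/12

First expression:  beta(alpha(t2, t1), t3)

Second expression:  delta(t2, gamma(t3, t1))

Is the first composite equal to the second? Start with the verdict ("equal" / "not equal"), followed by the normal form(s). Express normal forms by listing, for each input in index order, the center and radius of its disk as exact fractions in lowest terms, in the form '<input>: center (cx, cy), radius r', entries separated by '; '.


The first composite normalizes to t1: center (-7/36, 1/4), radius 1/45; t2: center (-11/36, 7/36), radius 1/72; t3: center (1/4, 1/4), radius 1/9
The second composite normalizes to t1: center (15/28, -3/7), radius 1/84; t2: center (-1/2, -1/2), radius 1/8; t3: center (3/7, -1/2), radius 1/84
Different reductions; not equal.

not equal; first: t1: center (-7/36, 1/4), radius 1/45; t2: center (-11/36, 7/36), radius 1/72; t3: center (1/4, 1/4), radius 1/9; second: t1: center (15/28, -3/7), radius 1/84; t2: center (-1/2, -1/2), radius 1/8; t3: center (3/7, -1/2), radius 1/84


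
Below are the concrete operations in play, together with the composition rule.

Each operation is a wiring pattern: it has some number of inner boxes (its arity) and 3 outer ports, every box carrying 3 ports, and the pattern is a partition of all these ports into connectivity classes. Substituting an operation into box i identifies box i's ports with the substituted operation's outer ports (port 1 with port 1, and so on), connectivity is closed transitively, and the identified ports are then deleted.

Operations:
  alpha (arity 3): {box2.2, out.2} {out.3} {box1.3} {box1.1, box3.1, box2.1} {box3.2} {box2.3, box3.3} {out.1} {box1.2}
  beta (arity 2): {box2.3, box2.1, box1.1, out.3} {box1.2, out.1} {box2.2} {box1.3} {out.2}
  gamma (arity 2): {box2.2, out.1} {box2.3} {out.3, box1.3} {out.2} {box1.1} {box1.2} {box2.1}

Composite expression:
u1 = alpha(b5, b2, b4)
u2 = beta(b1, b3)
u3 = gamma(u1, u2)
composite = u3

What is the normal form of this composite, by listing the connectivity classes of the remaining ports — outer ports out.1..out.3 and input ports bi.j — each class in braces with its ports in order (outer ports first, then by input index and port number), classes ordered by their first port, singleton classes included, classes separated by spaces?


{out.1} {out.2} {out.3} {b1.1, b3.1, b3.3} {b1.2} {b1.3} {b2.1, b4.1, b5.1} {b2.2} {b2.3, b4.3} {b3.2} {b4.2} {b5.2} {b5.3}


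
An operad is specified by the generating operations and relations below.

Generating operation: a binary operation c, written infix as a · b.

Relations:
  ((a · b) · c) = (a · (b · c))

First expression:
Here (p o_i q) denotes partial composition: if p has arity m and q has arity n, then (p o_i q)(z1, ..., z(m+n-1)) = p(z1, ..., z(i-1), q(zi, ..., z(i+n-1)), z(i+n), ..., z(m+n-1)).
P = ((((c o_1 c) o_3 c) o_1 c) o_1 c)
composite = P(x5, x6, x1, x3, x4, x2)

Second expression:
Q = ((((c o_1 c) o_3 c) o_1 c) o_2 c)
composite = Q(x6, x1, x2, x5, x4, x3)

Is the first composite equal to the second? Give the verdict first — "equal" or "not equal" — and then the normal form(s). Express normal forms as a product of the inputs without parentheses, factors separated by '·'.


The first expression reduces to x5 · x6 · x1 · x3 · x4 · x2
The second expression reduces to x6 · x1 · x2 · x5 · x4 · x3
The forms do not match — not equal.

not equal: they reduce to x5 · x6 · x1 · x3 · x4 · x2 and x6 · x1 · x2 · x5 · x4 · x3


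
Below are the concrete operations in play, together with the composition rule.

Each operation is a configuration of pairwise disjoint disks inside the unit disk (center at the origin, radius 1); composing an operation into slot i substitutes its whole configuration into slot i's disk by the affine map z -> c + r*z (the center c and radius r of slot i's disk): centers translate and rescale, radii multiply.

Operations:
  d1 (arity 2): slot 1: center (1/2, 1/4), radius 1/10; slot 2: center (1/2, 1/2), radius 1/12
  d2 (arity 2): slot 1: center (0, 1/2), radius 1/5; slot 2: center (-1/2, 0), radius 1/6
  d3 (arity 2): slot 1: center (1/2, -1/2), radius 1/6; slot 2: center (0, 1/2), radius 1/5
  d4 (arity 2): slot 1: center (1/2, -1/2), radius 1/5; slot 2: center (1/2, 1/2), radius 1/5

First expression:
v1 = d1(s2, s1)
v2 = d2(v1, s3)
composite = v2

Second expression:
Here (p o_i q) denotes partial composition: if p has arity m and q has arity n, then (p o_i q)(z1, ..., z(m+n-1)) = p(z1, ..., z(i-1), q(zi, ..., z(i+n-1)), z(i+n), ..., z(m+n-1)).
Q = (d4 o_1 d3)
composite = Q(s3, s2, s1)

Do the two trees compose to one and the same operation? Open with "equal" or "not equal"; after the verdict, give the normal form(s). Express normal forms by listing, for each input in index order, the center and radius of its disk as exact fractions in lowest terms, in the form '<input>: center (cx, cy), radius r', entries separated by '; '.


not equal — first s1: center (1/10, 3/5), radius 1/60; s2: center (1/10, 11/20), radius 1/50; s3: center (-1/2, 0), radius 1/6, second s1: center (1/2, 1/2), radius 1/5; s2: center (1/2, -2/5), radius 1/25; s3: center (3/5, -3/5), radius 1/30

The first expression reduces to s1: center (1/10, 3/5), radius 1/60; s2: center (1/10, 11/20), radius 1/50; s3: center (-1/2, 0), radius 1/6
The second expression reduces to s1: center (1/2, 1/2), radius 1/5; s2: center (1/2, -2/5), radius 1/25; s3: center (3/5, -3/5), radius 1/30
The forms do not match — not equal.
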